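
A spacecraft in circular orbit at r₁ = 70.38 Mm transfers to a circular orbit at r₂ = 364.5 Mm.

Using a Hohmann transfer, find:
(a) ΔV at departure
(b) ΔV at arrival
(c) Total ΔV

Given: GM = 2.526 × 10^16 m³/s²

Convert to SI: r₁ = 70.38 Mm = 7.038e+07 m; r₂ = 364.5 Mm = 3.645e+08 m.
Transfer semi-major axis: a_t = (r₁ + r₂)/2 = (7.038e+07 + 3.645e+08)/2 = 2.1744e+08 m.
Circular speeds: v₁ = √(GM/r₁) = 18944.9 m/s, v₂ = √(GM/r₂) = 8324.69 m/s.
Transfer speeds (vis-viva v² = GM(2/r − 1/a_t)): v₁ᵗ = 24528.5 m/s, v₂ᵗ = 4736.12 m/s.
(a) ΔV₁ = |v₁ᵗ − v₁| ≈ 5584 m/s = 5.584 km/s.
(b) ΔV₂ = |v₂ − v₂ᵗ| ≈ 3589 m/s = 3.589 km/s.
(c) ΔV_total = ΔV₁ + ΔV₂ ≈ 9172 m/s = 9.172 km/s.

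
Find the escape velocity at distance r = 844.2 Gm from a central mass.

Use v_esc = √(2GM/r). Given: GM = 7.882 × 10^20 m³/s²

Convert to SI: r = 844.2 Gm = 8.442e+11 m.
Escape velocity comes from setting total energy to zero: ½v² − GM/r = 0 ⇒ v_esc = √(2GM / r).
v_esc = √(2 · 7.882e+20 / 8.442e+11) m/s ≈ 4.321e+04 m/s = 43.21 km/s.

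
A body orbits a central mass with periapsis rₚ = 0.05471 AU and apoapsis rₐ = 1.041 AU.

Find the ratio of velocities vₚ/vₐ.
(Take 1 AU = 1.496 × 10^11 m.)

Convert to SI: rₚ = 0.05471 AU = 8.18462e+09 m; rₐ = 1.041 AU = 1.55734e+11 m.
Conservation of angular momentum gives rₚvₚ = rₐvₐ, so vₚ/vₐ = rₐ/rₚ.
vₚ/vₐ = 1.55734e+11 / 8.18462e+09 ≈ 19.03.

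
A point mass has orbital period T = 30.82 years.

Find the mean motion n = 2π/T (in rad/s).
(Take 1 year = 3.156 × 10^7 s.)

Convert to SI: T = 30.82 years = 9.72679e+08 s.
n = 2π / T.
n = 2π / 9.72679e+08 s ≈ 6.46e-09 rad/s.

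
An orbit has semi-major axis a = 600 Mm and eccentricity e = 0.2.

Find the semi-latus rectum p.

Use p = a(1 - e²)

Convert to SI: a = 600 Mm = 6e+08 m.
p = a (1 − e²).
p = 6e+08 · (1 − (0.2)²) = 6e+08 · 0.96 ≈ 5.76e+08 m = 576 Mm.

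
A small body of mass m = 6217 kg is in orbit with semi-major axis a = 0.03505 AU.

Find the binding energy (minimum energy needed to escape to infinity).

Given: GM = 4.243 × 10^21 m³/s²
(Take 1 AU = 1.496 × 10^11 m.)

Convert to SI: a = 0.03505 AU = 5.24348e+09 m.
Total orbital energy is E = −GMm/(2a); binding energy is E_bind = −E = GMm/(2a).
E_bind = 4.243e+21 · 6217 / (2 · 5.24348e+09) J ≈ 2.515e+15 J = 2.515 PJ.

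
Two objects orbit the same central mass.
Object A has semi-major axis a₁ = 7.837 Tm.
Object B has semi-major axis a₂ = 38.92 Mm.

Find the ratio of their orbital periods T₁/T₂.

Convert to SI: a₁ = 7.837 Tm = 7.837e+12 m; a₂ = 38.92 Mm = 3.892e+07 m.
From Kepler's third law, (T₁/T₂)² = (a₁/a₂)³, so T₁/T₂ = (a₁/a₂)^(3/2).
a₁/a₂ = 7.837e+12 / 3.892e+07 = 201362.
T₁/T₂ = (201362)^(3/2) ≈ 9.036e+07.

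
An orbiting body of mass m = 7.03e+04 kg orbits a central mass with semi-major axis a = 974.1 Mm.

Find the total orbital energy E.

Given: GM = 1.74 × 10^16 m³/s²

Convert to SI: a = 974.1 Mm = 9.741e+08 m.
E = −GMm / (2a).
E = −1.74e+16 · 7.03e+04 / (2 · 9.741e+08) J ≈ -6.279e+11 J = -627.9 GJ.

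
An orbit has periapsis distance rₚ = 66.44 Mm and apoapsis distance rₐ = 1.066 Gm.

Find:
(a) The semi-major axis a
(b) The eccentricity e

Convert to SI: rₚ = 66.44 Mm = 6.644e+07 m; rₐ = 1.066 Gm = 1.066e+09 m.
(a) a = (rₚ + rₐ) / 2 = (6.644e+07 + 1.066e+09) / 2 ≈ 5.662e+08 m = 566.2 Mm.
(b) e = (rₐ − rₚ) / (rₐ + rₚ) = (1.066e+09 − 6.644e+07) / (1.066e+09 + 6.644e+07) ≈ 0.8827.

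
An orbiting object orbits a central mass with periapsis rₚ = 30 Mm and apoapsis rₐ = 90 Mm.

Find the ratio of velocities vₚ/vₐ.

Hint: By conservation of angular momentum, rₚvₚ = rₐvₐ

Convert to SI: rₚ = 30 Mm = 3e+07 m; rₐ = 90 Mm = 9e+07 m.
Conservation of angular momentum gives rₚvₚ = rₐvₐ, so vₚ/vₐ = rₐ/rₚ.
vₚ/vₐ = 9e+07 / 3e+07 ≈ 3.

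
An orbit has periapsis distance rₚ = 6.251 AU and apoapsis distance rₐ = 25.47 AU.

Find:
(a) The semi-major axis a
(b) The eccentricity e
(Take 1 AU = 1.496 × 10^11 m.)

Convert to SI: rₚ = 6.251 AU = 9.3515e+11 m; rₐ = 25.47 AU = 3.81031e+12 m.
(a) a = (rₚ + rₐ) / 2 = (9.3515e+11 + 3.81031e+12) / 2 ≈ 2.373e+12 m = 15.86 AU.
(b) e = (rₐ − rₚ) / (rₐ + rₚ) = (3.81031e+12 − 9.3515e+11) / (3.81031e+12 + 9.3515e+11) ≈ 0.6059.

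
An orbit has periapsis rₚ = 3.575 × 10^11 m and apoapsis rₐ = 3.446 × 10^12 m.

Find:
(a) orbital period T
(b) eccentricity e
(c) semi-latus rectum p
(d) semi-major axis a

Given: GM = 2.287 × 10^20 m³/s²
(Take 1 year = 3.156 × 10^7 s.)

(a) With a = (rₚ + rₐ)/2 = 1.90175e+12 m, T = 2π √(a³/GM) = 2π √((1.90175e+12)³/2.287e+20) s ≈ 1.09e+09 s
(b) e = (rₐ − rₚ)/(rₐ + rₚ) = (3.446e+12 − 3.575e+11)/(3.446e+12 + 3.575e+11) ≈ 0.812
(c) From a = (rₚ + rₐ)/2 = 1.90175e+12 m and e = (rₐ − rₚ)/(rₐ + rₚ) = 0.812015, p = a(1 − e²) = 1.90175e+12 · (1 − (0.812015)²) ≈ 6.478e+11 m
(d) a = (rₚ + rₐ)/2 = (3.575e+11 + 3.446e+12)/2 ≈ 1.902e+12 m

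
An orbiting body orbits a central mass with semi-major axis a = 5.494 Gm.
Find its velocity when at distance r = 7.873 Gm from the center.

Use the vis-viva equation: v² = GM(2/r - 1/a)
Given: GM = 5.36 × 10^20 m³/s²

Convert to SI: a = 5.494 Gm = 5.494e+09 m; r = 7.873 Gm = 7.873e+09 m.
Vis-viva: v = √(GM · (2/r − 1/a)).
2/r − 1/a = 2/7.873e+09 − 1/5.494e+09 = 7.2016e-11 m⁻¹.
v = √(5.36e+20 · 7.2016e-11) m/s ≈ 1.965e+05 m/s = 196.5 km/s.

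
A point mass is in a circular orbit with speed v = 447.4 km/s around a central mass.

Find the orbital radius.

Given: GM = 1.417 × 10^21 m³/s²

Convert to SI: v = 447.4 km/s = 447400 m/s.
For a circular orbit, v² = GM / r, so r = GM / v².
r = 1.417e+21 / (447400)² m ≈ 7.079e+09 m = 7.079 Gm.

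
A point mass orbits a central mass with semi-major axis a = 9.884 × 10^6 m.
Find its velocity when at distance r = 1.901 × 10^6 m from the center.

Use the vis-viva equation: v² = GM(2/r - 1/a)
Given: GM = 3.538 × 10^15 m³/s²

Vis-viva: v = √(GM · (2/r − 1/a)).
2/r − 1/a = 2/1.901e+06 − 1/9.884e+06 = 9.50904e-07 m⁻¹.
v = √(3.538e+15 · 9.50904e-07) m/s ≈ 5.8e+04 m/s = 58 km/s.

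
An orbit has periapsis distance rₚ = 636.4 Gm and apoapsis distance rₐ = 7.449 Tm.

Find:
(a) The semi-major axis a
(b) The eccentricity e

Convert to SI: rₚ = 636.4 Gm = 6.364e+11 m; rₐ = 7.449 Tm = 7.449e+12 m.
(a) a = (rₚ + rₐ) / 2 = (6.364e+11 + 7.449e+12) / 2 ≈ 4.043e+12 m = 4.043 Tm.
(b) e = (rₐ − rₚ) / (rₐ + rₚ) = (7.449e+12 − 6.364e+11) / (7.449e+12 + 6.364e+11) ≈ 0.8426.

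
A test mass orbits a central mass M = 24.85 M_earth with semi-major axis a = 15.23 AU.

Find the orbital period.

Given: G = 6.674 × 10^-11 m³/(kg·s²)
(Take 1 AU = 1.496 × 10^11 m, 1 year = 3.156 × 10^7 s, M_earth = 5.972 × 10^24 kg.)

Convert to SI: a = 15.23 AU = 2.27841e+12 m; M = 24.85 M_earth = 1.48404e+26 kg.
GM = G · M = 6.674e-11 · 1.48404e+26 = 9.9045e+15 m³/s².
Kepler's third law: T = 2π √(a³ / GM).
Substituting a = 2.27841e+12 m and GM = 9.9045e+15 m³/s²:
T = 2π √((2.27841e+12)³ / 9.9045e+15) s
T ≈ 2.171e+11 s = 6880 years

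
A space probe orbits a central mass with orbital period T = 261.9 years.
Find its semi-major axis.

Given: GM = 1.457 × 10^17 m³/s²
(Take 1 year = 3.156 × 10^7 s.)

Convert to SI: T = 261.9 years = 8.26556e+09 s.
Invert Kepler's third law: a = (GM · T² / (4π²))^(1/3).
Substituting T = 8.26556e+09 s and GM = 1.457e+17 m³/s²:
a = (1.457e+17 · (8.26556e+09)² / (4π²))^(1/3) m
a ≈ 6.318e+11 m = 631.8 Gm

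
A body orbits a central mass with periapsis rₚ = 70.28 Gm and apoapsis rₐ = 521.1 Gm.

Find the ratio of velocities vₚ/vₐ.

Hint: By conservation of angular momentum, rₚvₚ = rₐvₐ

Convert to SI: rₚ = 70.28 Gm = 7.028e+10 m; rₐ = 521.1 Gm = 5.211e+11 m.
Conservation of angular momentum gives rₚvₚ = rₐvₐ, so vₚ/vₐ = rₐ/rₚ.
vₚ/vₐ = 5.211e+11 / 7.028e+10 ≈ 7.415.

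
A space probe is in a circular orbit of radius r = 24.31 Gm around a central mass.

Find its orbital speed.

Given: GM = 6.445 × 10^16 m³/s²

Convert to SI: r = 24.31 Gm = 2.431e+10 m.
For a circular orbit, gravity supplies the centripetal force, so v = √(GM / r).
v = √(6.445e+16 / 2.431e+10) m/s ≈ 1628 m/s = 1.628 km/s.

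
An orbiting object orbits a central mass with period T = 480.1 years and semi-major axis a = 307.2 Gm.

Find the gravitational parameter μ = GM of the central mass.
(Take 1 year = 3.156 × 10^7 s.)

Convert to SI: T = 480.1 years = 1.5152e+10 s; a = 307.2 Gm = 3.072e+11 m.
GM = 4π² · a³ / T².
GM = 4π² · (3.072e+11)³ / (1.5152e+10)² m³/s² ≈ 4.985e+15 m³/s² = 4.985 × 10^15 m³/s².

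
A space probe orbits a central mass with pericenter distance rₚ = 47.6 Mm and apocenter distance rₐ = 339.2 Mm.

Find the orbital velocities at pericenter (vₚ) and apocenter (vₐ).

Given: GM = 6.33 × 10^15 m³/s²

Convert to SI: rₚ = 47.6 Mm = 4.76e+07 m; rₐ = 339.2 Mm = 3.392e+08 m.
Use the vis-viva equation v² = GM(2/r − 1/a) with a = (rₚ + rₐ)/2 = (4.76e+07 + 3.392e+08)/2 = 1.934e+08 m.
vₚ = √(GM · (2/rₚ − 1/a)) = √(6.33e+15 · (2/4.76e+07 − 1/1.934e+08)) m/s ≈ 1.527e+04 m/s = 15.27 km/s.
vₐ = √(GM · (2/rₐ − 1/a)) = √(6.33e+15 · (2/3.392e+08 − 1/1.934e+08)) m/s ≈ 2143 m/s = 2.143 km/s.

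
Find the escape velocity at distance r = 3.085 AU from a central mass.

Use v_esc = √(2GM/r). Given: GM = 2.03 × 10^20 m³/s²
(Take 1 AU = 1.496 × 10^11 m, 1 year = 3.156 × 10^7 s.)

Convert to SI: r = 3.085 AU = 4.61516e+11 m.
Escape velocity comes from setting total energy to zero: ½v² − GM/r = 0 ⇒ v_esc = √(2GM / r).
v_esc = √(2 · 2.03e+20 / 4.61516e+11) m/s ≈ 2.966e+04 m/s = 6.257 AU/year.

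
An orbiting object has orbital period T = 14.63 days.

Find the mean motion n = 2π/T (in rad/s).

Convert to SI: T = 14.63 days = 1.26403e+06 s.
n = 2π / T.
n = 2π / 1.26403e+06 s ≈ 4.971e-06 rad/s.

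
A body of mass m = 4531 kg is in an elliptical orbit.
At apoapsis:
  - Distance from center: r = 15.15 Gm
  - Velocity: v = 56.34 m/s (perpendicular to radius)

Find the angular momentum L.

Convert to SI: r = 15.15 Gm = 1.515e+10 m.
Since v is perpendicular to r, L = m · v · r.
L = 4531 · 56.34 · 1.515e+10 kg·m²/s ≈ 3.867e+15 kg·m²/s.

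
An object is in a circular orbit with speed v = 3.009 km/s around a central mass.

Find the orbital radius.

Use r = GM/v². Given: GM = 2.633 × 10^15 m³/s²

Convert to SI: v = 3.009 km/s = 3009 m/s.
For a circular orbit, v² = GM / r, so r = GM / v².
r = 2.633e+15 / (3009)² m ≈ 2.908e+08 m = 290.8 Mm.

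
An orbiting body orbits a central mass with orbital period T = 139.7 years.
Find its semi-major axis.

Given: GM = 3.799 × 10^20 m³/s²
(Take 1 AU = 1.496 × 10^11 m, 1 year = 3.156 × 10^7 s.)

Convert to SI: T = 139.7 years = 4.40893e+09 s.
Invert Kepler's third law: a = (GM · T² / (4π²))^(1/3).
Substituting T = 4.40893e+09 s and GM = 3.799e+20 m³/s²:
a = (3.799e+20 · (4.40893e+09)² / (4π²))^(1/3) m
a ≈ 5.719e+12 m = 38.23 AU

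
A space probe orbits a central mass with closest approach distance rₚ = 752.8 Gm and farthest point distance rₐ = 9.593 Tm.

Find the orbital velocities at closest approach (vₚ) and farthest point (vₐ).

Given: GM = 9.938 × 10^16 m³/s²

Convert to SI: rₚ = 752.8 Gm = 7.528e+11 m; rₐ = 9.593 Tm = 9.593e+12 m.
Use the vis-viva equation v² = GM(2/r − 1/a) with a = (rₚ + rₐ)/2 = (7.528e+11 + 9.593e+12)/2 = 5.1729e+12 m.
vₚ = √(GM · (2/rₚ − 1/a)) = √(9.938e+16 · (2/7.528e+11 − 1/5.1729e+12)) m/s ≈ 494.8 m/s = 494.8 m/s.
vₐ = √(GM · (2/rₐ − 1/a)) = √(9.938e+16 · (2/9.593e+12 − 1/5.1729e+12)) m/s ≈ 38.83 m/s = 38.83 m/s.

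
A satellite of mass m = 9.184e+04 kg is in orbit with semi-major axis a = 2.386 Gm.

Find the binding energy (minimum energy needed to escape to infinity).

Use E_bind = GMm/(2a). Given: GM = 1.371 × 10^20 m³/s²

Convert to SI: a = 2.386 Gm = 2.386e+09 m.
Total orbital energy is E = −GMm/(2a); binding energy is E_bind = −E = GMm/(2a).
E_bind = 1.371e+20 · 9.184e+04 / (2 · 2.386e+09) J ≈ 2.639e+15 J = 2.639 PJ.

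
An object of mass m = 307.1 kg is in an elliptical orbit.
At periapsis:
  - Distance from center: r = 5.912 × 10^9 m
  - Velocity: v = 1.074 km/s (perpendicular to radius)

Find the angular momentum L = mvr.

Convert to SI: v = 1.074 km/s = 1074 m/s.
Since v is perpendicular to r, L = m · v · r.
L = 307.1 · 1074 · 5.912e+09 kg·m²/s ≈ 1.95e+15 kg·m²/s.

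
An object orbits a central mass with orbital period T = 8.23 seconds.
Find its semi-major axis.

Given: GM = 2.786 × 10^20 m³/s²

Invert Kepler's third law: a = (GM · T² / (4π²))^(1/3).
Substituting T = 8.23 s and GM = 2.786e+20 m³/s²:
a = (2.786e+20 · (8.23)² / (4π²))^(1/3) m
a ≈ 7.819e+06 m = 7.819 × 10^6 m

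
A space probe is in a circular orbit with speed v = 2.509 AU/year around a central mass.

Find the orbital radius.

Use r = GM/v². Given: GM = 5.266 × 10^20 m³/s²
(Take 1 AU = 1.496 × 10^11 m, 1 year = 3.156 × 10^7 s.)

Convert to SI: v = 2.509 AU/year = 11893.1 m/s.
For a circular orbit, v² = GM / r, so r = GM / v².
r = 5.266e+20 / (11893.1)² m ≈ 3.723e+12 m = 24.89 AU.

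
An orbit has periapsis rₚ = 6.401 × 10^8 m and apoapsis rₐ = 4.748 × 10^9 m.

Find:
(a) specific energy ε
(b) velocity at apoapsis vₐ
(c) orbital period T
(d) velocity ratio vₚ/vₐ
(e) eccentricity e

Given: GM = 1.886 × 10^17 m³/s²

(a) With a = (rₚ + rₐ)/2 = 2.69405e+09 m, ε = −GM/(2a) = −1.886e+17/(2 · 2.69405e+09) J/kg ≈ -3.5e+07 J/kg
(b) With a = (rₚ + rₐ)/2 = 2.69405e+09 m, vₐ = √(GM (2/rₐ − 1/a)) = √(1.886e+17 · (2/4.748e+09 − 1/2.69405e+09)) m/s ≈ 3072 m/s
(c) With a = (rₚ + rₐ)/2 = 2.69405e+09 m, T = 2π √(a³/GM) = 2π √((2.69405e+09)³/1.886e+17) s ≈ 2.023e+06 s
(d) Conservation of angular momentum (rₚvₚ = rₐvₐ) gives vₚ/vₐ = rₐ/rₚ = 4.748e+09/6.401e+08 ≈ 7.418
(e) e = (rₐ − rₚ)/(rₐ + rₚ) = (4.748e+09 − 6.401e+08)/(4.748e+09 + 6.401e+08) ≈ 0.7624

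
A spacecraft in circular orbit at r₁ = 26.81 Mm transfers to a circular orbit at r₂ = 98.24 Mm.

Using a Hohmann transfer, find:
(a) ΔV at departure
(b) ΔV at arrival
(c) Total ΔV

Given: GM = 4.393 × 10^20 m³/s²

Convert to SI: r₁ = 26.81 Mm = 2.681e+07 m; r₂ = 98.24 Mm = 9.824e+07 m.
Transfer semi-major axis: a_t = (r₁ + r₂)/2 = (2.681e+07 + 9.824e+07)/2 = 6.2525e+07 m.
Circular speeds: v₁ = √(GM/r₁) = 4.04792e+06 m/s, v₂ = √(GM/r₂) = 2.11464e+06 m/s.
Transfer speeds (vis-viva v² = GM(2/r − 1/a_t)): v₁ᵗ = 5.07399e+06 m/s, v₂ᵗ = 1.38471e+06 m/s.
(a) ΔV₁ = |v₁ᵗ − v₁| ≈ 1.026e+06 m/s = 1026 km/s.
(b) ΔV₂ = |v₂ − v₂ᵗ| ≈ 7.299e+05 m/s = 729.9 km/s.
(c) ΔV_total = ΔV₁ + ΔV₂ ≈ 1.756e+06 m/s = 1756 km/s.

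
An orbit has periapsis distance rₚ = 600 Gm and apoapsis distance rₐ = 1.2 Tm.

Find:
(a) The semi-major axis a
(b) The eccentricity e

Convert to SI: rₚ = 600 Gm = 6e+11 m; rₐ = 1.2 Tm = 1.2e+12 m.
(a) a = (rₚ + rₐ) / 2 = (6e+11 + 1.2e+12) / 2 ≈ 9e+11 m = 900 Gm.
(b) e = (rₐ − rₚ) / (rₐ + rₚ) = (1.2e+12 − 6e+11) / (1.2e+12 + 6e+11) ≈ 0.3333.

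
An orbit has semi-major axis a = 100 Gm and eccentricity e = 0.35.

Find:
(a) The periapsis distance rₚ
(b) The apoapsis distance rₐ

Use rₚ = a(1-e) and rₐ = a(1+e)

Convert to SI: a = 100 Gm = 1e+11 m.
(a) rₚ = a(1 − e) = 1e+11 · (1 − 0.35) = 1e+11 · 0.65 ≈ 6.5e+10 m = 65 Gm.
(b) rₐ = a(1 + e) = 1e+11 · (1 + 0.35) = 1e+11 · 1.35 ≈ 1.35e+11 m = 135 Gm.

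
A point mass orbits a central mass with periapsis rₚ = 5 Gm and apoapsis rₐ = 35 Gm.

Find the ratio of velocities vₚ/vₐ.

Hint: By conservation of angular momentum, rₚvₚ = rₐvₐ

Convert to SI: rₚ = 5 Gm = 5e+09 m; rₐ = 35 Gm = 3.5e+10 m.
Conservation of angular momentum gives rₚvₚ = rₐvₐ, so vₚ/vₐ = rₐ/rₚ.
vₚ/vₐ = 3.5e+10 / 5e+09 ≈ 7.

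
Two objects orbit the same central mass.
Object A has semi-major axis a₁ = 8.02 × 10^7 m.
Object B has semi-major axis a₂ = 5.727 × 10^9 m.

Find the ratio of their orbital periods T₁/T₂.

From Kepler's third law, (T₁/T₂)² = (a₁/a₂)³, so T₁/T₂ = (a₁/a₂)^(3/2).
a₁/a₂ = 8.02e+07 / 5.727e+09 = 0.0140038.
T₁/T₂ = (0.0140038)^(3/2) ≈ 0.001657.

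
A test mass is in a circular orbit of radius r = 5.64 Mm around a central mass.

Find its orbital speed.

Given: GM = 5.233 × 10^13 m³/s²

Convert to SI: r = 5.64 Mm = 5.64e+06 m.
For a circular orbit, gravity supplies the centripetal force, so v = √(GM / r).
v = √(5.233e+13 / 5.64e+06) m/s ≈ 3046 m/s = 3.046 km/s.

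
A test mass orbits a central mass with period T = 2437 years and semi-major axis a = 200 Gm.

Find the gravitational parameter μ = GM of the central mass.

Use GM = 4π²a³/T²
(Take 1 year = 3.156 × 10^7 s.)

Convert to SI: T = 2437 years = 7.69117e+10 s; a = 200 Gm = 2e+11 m.
GM = 4π² · a³ / T².
GM = 4π² · (2e+11)³ / (7.69117e+10)² m³/s² ≈ 5.339e+13 m³/s² = 5.339 × 10^13 m³/s².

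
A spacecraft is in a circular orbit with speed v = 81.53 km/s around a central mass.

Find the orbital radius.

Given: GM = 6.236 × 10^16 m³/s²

Convert to SI: v = 81.53 km/s = 81530 m/s.
For a circular orbit, v² = GM / r, so r = GM / v².
r = 6.236e+16 / (81530)² m ≈ 9.381e+06 m = 9.381 Mm.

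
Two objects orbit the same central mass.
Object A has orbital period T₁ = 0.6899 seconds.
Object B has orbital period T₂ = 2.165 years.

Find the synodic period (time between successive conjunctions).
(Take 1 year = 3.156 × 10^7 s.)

Convert to SI: T₂ = 2.165 years = 6.83274e+07 s.
T_syn = |T₁ · T₂ / (T₁ − T₂)|.
T_syn = |0.6899 · 6.83274e+07 / (0.6899 − 6.83274e+07)| s ≈ 0.6899 s = 0.6899 seconds.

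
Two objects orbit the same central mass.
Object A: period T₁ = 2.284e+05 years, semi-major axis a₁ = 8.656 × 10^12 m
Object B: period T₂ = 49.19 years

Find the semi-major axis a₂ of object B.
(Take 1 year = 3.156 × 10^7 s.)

Convert to SI: T₁ = 2.284e+05 years = 7.2083e+12 s; T₂ = 49.19 years = 1.55244e+09 s.
Kepler's third law: (T₁/T₂)² = (a₁/a₂)³ ⇒ a₂ = a₁ · (T₂/T₁)^(2/3).
T₂/T₁ = 1.55244e+09 / 7.2083e+12 = 0.000215368.
a₂ = 8.656e+12 · (0.000215368)^(2/3) m ≈ 3.11e+10 m = 3.11 × 10^10 m.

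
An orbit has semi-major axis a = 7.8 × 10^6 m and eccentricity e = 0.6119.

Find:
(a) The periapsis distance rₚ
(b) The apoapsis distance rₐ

(a) rₚ = a(1 − e) = 7.8e+06 · (1 − 0.6119) = 7.8e+06 · 0.3881 ≈ 3.027e+06 m = 3.027 × 10^6 m.
(b) rₐ = a(1 + e) = 7.8e+06 · (1 + 0.6119) = 7.8e+06 · 1.6119 ≈ 1.257e+07 m = 1.257 × 10^7 m.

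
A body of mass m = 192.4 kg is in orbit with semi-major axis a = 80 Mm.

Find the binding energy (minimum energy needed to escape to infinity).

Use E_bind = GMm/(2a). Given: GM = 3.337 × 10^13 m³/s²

Convert to SI: a = 80 Mm = 8e+07 m.
Total orbital energy is E = −GMm/(2a); binding energy is E_bind = −E = GMm/(2a).
E_bind = 3.337e+13 · 192.4 / (2 · 8e+07) J ≈ 4.013e+07 J = 40.13 MJ.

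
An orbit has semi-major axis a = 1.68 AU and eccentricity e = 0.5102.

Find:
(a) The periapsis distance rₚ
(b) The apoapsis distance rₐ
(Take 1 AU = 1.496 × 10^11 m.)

Convert to SI: a = 1.68 AU = 2.51328e+11 m.
(a) rₚ = a(1 − e) = 2.51328e+11 · (1 − 0.5102) = 2.51328e+11 · 0.4898 ≈ 1.231e+11 m = 0.8229 AU.
(b) rₐ = a(1 + e) = 2.51328e+11 · (1 + 0.5102) = 2.51328e+11 · 1.5102 ≈ 3.796e+11 m = 2.537 AU.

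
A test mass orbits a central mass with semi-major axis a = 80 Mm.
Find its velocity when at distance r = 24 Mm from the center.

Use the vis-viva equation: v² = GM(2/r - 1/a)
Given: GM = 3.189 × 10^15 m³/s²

Convert to SI: a = 80 Mm = 8e+07 m; r = 24 Mm = 2.4e+07 m.
Vis-viva: v = √(GM · (2/r − 1/a)).
2/r − 1/a = 2/2.4e+07 − 1/8e+07 = 7.08333e-08 m⁻¹.
v = √(3.189e+15 · 7.08333e-08) m/s ≈ 1.503e+04 m/s = 15.03 km/s.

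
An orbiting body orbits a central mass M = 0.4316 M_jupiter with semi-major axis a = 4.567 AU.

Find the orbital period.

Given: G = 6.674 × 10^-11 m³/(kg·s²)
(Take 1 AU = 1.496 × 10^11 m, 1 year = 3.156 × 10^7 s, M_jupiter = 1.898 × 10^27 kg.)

Convert to SI: a = 4.567 AU = 6.83223e+11 m; M = 0.4316 M_jupiter = 8.19177e+26 kg.
GM = G · M = 6.674e-11 · 8.19177e+26 = 5.46719e+16 m³/s².
Kepler's third law: T = 2π √(a³ / GM).
Substituting a = 6.83223e+11 m and GM = 5.46719e+16 m³/s²:
T = 2π √((6.83223e+11)³ / 5.46719e+16) s
T ≈ 1.518e+10 s = 480.8 years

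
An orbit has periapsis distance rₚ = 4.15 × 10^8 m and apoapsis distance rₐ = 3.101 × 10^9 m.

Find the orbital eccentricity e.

e = (rₐ − rₚ) / (rₐ + rₚ).
e = (3.101e+09 − 4.15e+08) / (3.101e+09 + 4.15e+08) = 2.686e+09 / 3.516e+09 ≈ 0.7639.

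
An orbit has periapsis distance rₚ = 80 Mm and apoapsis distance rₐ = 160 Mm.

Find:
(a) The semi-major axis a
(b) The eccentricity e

Convert to SI: rₚ = 80 Mm = 8e+07 m; rₐ = 160 Mm = 1.6e+08 m.
(a) a = (rₚ + rₐ) / 2 = (8e+07 + 1.6e+08) / 2 ≈ 1.2e+08 m = 120 Mm.
(b) e = (rₐ − rₚ) / (rₐ + rₚ) = (1.6e+08 − 8e+07) / (1.6e+08 + 8e+07) ≈ 0.3333.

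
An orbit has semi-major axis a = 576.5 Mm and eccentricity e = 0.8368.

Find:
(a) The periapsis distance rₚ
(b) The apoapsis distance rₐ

Convert to SI: a = 576.5 Mm = 5.765e+08 m.
(a) rₚ = a(1 − e) = 5.765e+08 · (1 − 0.8368) = 5.765e+08 · 0.1632 ≈ 9.408e+07 m = 94.08 Mm.
(b) rₐ = a(1 + e) = 5.765e+08 · (1 + 0.8368) = 5.765e+08 · 1.8368 ≈ 1.059e+09 m = 1.059 Gm.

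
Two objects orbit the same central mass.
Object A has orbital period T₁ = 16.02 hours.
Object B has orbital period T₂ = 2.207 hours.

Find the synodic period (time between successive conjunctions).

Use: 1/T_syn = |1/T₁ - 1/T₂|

Convert to SI: T₁ = 16.02 hours = 57672 s; T₂ = 2.207 hours = 7945.2 s.
T_syn = |T₁ · T₂ / (T₁ − T₂)|.
T_syn = |57672 · 7945.2 / (57672 − 7945.2)| s ≈ 9215 s = 2.56 hours.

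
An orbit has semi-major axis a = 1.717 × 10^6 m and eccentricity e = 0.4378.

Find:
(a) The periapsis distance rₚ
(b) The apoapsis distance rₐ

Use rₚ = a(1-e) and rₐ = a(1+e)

(a) rₚ = a(1 − e) = 1.717e+06 · (1 − 0.4378) = 1.717e+06 · 0.5622 ≈ 9.653e+05 m = 9.653 × 10^5 m.
(b) rₐ = a(1 + e) = 1.717e+06 · (1 + 0.4378) = 1.717e+06 · 1.4378 ≈ 2.469e+06 m = 2.469 × 10^6 m.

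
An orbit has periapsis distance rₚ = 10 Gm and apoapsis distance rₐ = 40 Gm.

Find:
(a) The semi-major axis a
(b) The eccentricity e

Convert to SI: rₚ = 10 Gm = 1e+10 m; rₐ = 40 Gm = 4e+10 m.
(a) a = (rₚ + rₐ) / 2 = (1e+10 + 4e+10) / 2 ≈ 2.5e+10 m = 25 Gm.
(b) e = (rₐ − rₚ) / (rₐ + rₚ) = (4e+10 − 1e+10) / (4e+10 + 1e+10) ≈ 0.6.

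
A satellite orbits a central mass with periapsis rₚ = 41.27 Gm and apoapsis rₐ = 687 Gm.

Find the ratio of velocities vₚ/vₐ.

Convert to SI: rₚ = 41.27 Gm = 4.127e+10 m; rₐ = 687 Gm = 6.87e+11 m.
Conservation of angular momentum gives rₚvₚ = rₐvₐ, so vₚ/vₐ = rₐ/rₚ.
vₚ/vₐ = 6.87e+11 / 4.127e+10 ≈ 16.65.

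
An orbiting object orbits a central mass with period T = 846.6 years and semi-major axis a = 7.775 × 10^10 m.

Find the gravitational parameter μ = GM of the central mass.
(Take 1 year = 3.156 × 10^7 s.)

Convert to SI: T = 846.6 years = 2.67187e+10 s.
GM = 4π² · a³ / T².
GM = 4π² · (7.775e+10)³ / (2.67187e+10)² m³/s² ≈ 2.599e+13 m³/s² = 2.599 × 10^13 m³/s².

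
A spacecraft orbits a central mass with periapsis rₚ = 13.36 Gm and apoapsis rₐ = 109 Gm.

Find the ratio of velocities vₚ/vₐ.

Convert to SI: rₚ = 13.36 Gm = 1.336e+10 m; rₐ = 109 Gm = 1.09e+11 m.
Conservation of angular momentum gives rₚvₚ = rₐvₐ, so vₚ/vₐ = rₐ/rₚ.
vₚ/vₐ = 1.09e+11 / 1.336e+10 ≈ 8.159.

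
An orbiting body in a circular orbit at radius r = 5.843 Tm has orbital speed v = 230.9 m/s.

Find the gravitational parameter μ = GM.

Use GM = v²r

Convert to SI: r = 5.843 Tm = 5.843e+12 m.
For a circular orbit v² = GM/r, so GM = v² · r.
GM = (230.9)² · 5.843e+12 m³/s² ≈ 3.115e+17 m³/s² = 3.115 × 10^17 m³/s².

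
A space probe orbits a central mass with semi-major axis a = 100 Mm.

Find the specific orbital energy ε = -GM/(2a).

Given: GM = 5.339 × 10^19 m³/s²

Convert to SI: a = 100 Mm = 1e+08 m.
ε = −GM / (2a).
ε = −5.339e+19 / (2 · 1e+08) J/kg ≈ -2.67e+11 J/kg = -266.9 GJ/kg.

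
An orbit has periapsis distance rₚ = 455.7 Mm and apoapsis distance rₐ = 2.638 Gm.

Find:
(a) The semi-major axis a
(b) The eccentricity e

Convert to SI: rₚ = 455.7 Mm = 4.557e+08 m; rₐ = 2.638 Gm = 2.638e+09 m.
(a) a = (rₚ + rₐ) / 2 = (4.557e+08 + 2.638e+09) / 2 ≈ 1.547e+09 m = 1.547 Gm.
(b) e = (rₐ − rₚ) / (rₐ + rₚ) = (2.638e+09 − 4.557e+08) / (2.638e+09 + 4.557e+08) ≈ 0.7054.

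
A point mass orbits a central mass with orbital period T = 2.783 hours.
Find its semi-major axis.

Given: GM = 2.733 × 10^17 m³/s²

Convert to SI: T = 2.783 hours = 10018.8 s.
Invert Kepler's third law: a = (GM · T² / (4π²))^(1/3).
Substituting T = 10018.8 s and GM = 2.733e+17 m³/s²:
a = (2.733e+17 · (10018.8)² / (4π²))^(1/3) m
a ≈ 8.857e+07 m = 8.857 × 10^7 m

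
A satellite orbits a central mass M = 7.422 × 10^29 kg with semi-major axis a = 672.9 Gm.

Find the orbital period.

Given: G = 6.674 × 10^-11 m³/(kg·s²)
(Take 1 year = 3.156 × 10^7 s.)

Convert to SI: a = 672.9 Gm = 6.729e+11 m.
GM = G · M = 6.674e-11 · 7.422e+29 = 4.95344e+19 m³/s².
Kepler's third law: T = 2π √(a³ / GM).
Substituting a = 6.729e+11 m and GM = 4.95344e+19 m³/s²:
T = 2π √((6.729e+11)³ / 4.95344e+19) s
T ≈ 4.928e+08 s = 15.61 years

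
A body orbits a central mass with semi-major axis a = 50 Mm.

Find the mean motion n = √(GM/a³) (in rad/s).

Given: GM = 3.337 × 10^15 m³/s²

Convert to SI: a = 50 Mm = 5e+07 m.
n = √(GM / a³).
n = √(3.337e+15 / (5e+07)³) rad/s ≈ 0.0001634 rad/s.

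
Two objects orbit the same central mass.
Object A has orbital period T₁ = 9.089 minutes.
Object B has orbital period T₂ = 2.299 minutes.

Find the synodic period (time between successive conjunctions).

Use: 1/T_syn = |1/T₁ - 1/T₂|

Convert to SI: T₁ = 9.089 minutes = 545.34 s; T₂ = 2.299 minutes = 137.94 s.
T_syn = |T₁ · T₂ / (T₁ − T₂)|.
T_syn = |545.34 · 137.94 / (545.34 − 137.94)| s ≈ 184.6 s = 3.077 minutes.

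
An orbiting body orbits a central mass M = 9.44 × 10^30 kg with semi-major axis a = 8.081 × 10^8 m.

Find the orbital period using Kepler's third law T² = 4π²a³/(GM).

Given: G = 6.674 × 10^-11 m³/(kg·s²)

GM = G · M = 6.674e-11 · 9.44e+30 = 6.30026e+20 m³/s².
Kepler's third law: T = 2π √(a³ / GM).
Substituting a = 8.081e+08 m and GM = 6.30026e+20 m³/s²:
T = 2π √((8.081e+08)³ / 6.30026e+20) s
T ≈ 5750 s = 1.597 hours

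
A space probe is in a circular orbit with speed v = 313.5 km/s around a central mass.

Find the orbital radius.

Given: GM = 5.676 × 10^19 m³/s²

Convert to SI: v = 313.5 km/s = 313500 m/s.
For a circular orbit, v² = GM / r, so r = GM / v².
r = 5.676e+19 / (313500)² m ≈ 5.775e+08 m = 577.5 Mm.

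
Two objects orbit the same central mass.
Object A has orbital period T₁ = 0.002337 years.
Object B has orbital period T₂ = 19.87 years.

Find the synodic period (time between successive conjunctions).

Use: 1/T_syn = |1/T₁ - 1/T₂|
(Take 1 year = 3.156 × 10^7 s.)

Convert to SI: T₁ = 0.002337 years = 73755.7 s; T₂ = 19.87 years = 6.27097e+08 s.
T_syn = |T₁ · T₂ / (T₁ − T₂)|.
T_syn = |73755.7 · 6.27097e+08 / (73755.7 − 6.27097e+08)| s ≈ 7.376e+04 s = 0.002337 years.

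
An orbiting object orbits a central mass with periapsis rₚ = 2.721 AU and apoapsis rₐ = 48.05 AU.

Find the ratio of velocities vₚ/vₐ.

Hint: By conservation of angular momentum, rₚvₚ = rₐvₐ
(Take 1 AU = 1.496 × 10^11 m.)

Convert to SI: rₚ = 2.721 AU = 4.07062e+11 m; rₐ = 48.05 AU = 7.18828e+12 m.
Conservation of angular momentum gives rₚvₚ = rₐvₐ, so vₚ/vₐ = rₐ/rₚ.
vₚ/vₐ = 7.18828e+12 / 4.07062e+11 ≈ 17.66.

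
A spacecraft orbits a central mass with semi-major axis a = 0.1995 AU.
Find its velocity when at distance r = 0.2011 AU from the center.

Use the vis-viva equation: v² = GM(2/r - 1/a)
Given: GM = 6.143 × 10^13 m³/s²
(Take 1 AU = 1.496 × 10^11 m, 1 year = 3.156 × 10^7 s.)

Convert to SI: a = 0.1995 AU = 2.98452e+10 m; r = 0.2011 AU = 3.00846e+10 m.
Vis-viva: v = √(GM · (2/r − 1/a)).
2/r − 1/a = 2/3.00846e+10 − 1/2.98452e+10 = 3.29731e-11 m⁻¹.
v = √(6.143e+13 · 3.29731e-11) m/s ≈ 45.01 m/s = 0.009495 AU/year.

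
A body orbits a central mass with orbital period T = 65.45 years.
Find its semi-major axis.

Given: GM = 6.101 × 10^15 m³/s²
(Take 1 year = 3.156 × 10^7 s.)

Convert to SI: T = 65.45 years = 2.0656e+09 s.
Invert Kepler's third law: a = (GM · T² / (4π²))^(1/3).
Substituting T = 2.0656e+09 s and GM = 6.101e+15 m³/s²:
a = (6.101e+15 · (2.0656e+09)² / (4π²))^(1/3) m
a ≈ 8.704e+10 m = 87.04 Gm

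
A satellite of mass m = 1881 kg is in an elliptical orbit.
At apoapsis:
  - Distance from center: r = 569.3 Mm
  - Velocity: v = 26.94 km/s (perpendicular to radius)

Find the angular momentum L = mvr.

Convert to SI: r = 569.3 Mm = 5.693e+08 m; v = 26.94 km/s = 26940 m/s.
Since v is perpendicular to r, L = m · v · r.
L = 1881 · 26940 · 5.693e+08 kg·m²/s ≈ 2.885e+16 kg·m²/s.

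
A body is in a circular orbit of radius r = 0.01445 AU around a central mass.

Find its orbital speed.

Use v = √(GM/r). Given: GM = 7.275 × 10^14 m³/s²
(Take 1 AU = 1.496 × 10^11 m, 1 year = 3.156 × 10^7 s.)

Convert to SI: r = 0.01445 AU = 2.16172e+09 m.
For a circular orbit, gravity supplies the centripetal force, so v = √(GM / r).
v = √(7.275e+14 / 2.16172e+09) m/s ≈ 580.1 m/s = 0.1224 AU/year.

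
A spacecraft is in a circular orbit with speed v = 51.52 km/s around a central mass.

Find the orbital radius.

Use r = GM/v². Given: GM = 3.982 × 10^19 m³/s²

Convert to SI: v = 51.52 km/s = 51520 m/s.
For a circular orbit, v² = GM / r, so r = GM / v².
r = 3.982e+19 / (51520)² m ≈ 1.5e+10 m = 15 Gm.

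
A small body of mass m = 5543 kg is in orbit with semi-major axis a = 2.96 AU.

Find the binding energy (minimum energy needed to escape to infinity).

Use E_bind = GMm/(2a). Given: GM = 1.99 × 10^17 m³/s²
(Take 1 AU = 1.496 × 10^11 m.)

Convert to SI: a = 2.96 AU = 4.42816e+11 m.
Total orbital energy is E = −GMm/(2a); binding energy is E_bind = −E = GMm/(2a).
E_bind = 1.99e+17 · 5543 / (2 · 4.42816e+11) J ≈ 1.246e+09 J = 1.246 GJ.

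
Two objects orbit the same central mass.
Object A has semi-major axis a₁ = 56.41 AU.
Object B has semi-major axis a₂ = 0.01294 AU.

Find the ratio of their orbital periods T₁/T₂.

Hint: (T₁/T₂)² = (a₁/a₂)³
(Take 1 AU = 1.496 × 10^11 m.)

Convert to SI: a₁ = 56.41 AU = 8.43894e+12 m; a₂ = 0.01294 AU = 1.93582e+09 m.
From Kepler's third law, (T₁/T₂)² = (a₁/a₂)³, so T₁/T₂ = (a₁/a₂)^(3/2).
a₁/a₂ = 8.43894e+12 / 1.93582e+09 = 4359.35.
T₁/T₂ = (4359.35)^(3/2) ≈ 2.878e+05.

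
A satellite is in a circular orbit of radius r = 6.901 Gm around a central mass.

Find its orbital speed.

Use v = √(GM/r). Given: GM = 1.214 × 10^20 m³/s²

Convert to SI: r = 6.901 Gm = 6.901e+09 m.
For a circular orbit, gravity supplies the centripetal force, so v = √(GM / r).
v = √(1.214e+20 / 6.901e+09) m/s ≈ 1.326e+05 m/s = 132.6 km/s.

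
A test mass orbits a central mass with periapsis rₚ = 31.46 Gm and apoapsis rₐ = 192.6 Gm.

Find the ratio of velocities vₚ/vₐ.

Convert to SI: rₚ = 31.46 Gm = 3.146e+10 m; rₐ = 192.6 Gm = 1.926e+11 m.
Conservation of angular momentum gives rₚvₚ = rₐvₐ, so vₚ/vₐ = rₐ/rₚ.
vₚ/vₐ = 1.926e+11 / 3.146e+10 ≈ 6.122.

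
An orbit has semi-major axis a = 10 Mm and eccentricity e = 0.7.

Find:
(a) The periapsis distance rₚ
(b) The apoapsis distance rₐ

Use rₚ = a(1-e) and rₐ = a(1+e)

Convert to SI: a = 10 Mm = 1e+07 m.
(a) rₚ = a(1 − e) = 1e+07 · (1 − 0.7) = 1e+07 · 0.3 ≈ 3e+06 m = 3 Mm.
(b) rₐ = a(1 + e) = 1e+07 · (1 + 0.7) = 1e+07 · 1.7 ≈ 1.7e+07 m = 17 Mm.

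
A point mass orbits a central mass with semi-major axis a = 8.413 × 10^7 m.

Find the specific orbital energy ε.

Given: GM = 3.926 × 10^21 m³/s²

ε = −GM / (2a).
ε = −3.926e+21 / (2 · 8.413e+07) J/kg ≈ -2.333e+13 J/kg = -2.333e+04 GJ/kg.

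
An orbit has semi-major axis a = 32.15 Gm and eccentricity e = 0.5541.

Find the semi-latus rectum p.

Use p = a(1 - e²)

Convert to SI: a = 32.15 Gm = 3.215e+10 m.
p = a (1 − e²).
p = 3.215e+10 · (1 − (0.5541)²) = 3.215e+10 · 0.692973 ≈ 2.228e+10 m = 22.28 Gm.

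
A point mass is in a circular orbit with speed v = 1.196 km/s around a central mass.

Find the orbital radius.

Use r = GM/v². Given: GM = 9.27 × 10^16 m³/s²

Convert to SI: v = 1.196 km/s = 1196 m/s.
For a circular orbit, v² = GM / r, so r = GM / v².
r = 9.27e+16 / (1196)² m ≈ 6.481e+10 m = 64.81 Gm.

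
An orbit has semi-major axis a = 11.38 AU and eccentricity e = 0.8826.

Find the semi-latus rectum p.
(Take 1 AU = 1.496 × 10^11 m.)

Convert to SI: a = 11.38 AU = 1.70245e+12 m.
p = a (1 − e²).
p = 1.70245e+12 · (1 − (0.8826)²) = 1.70245e+12 · 0.221017 ≈ 3.763e+11 m = 2.515 AU.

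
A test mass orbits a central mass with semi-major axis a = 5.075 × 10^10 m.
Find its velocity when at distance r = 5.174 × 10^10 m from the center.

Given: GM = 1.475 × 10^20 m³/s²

Vis-viva: v = √(GM · (2/r − 1/a)).
2/r − 1/a = 2/5.174e+10 − 1/5.075e+10 = 1.89504e-11 m⁻¹.
v = √(1.475e+20 · 1.89504e-11) m/s ≈ 5.287e+04 m/s = 52.87 km/s.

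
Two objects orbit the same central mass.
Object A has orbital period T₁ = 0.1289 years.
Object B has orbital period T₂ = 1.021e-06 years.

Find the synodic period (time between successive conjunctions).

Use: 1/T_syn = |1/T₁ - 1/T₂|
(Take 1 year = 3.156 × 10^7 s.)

Convert to SI: T₁ = 0.1289 years = 4.06808e+06 s; T₂ = 1.021e-06 years = 32.2228 s.
T_syn = |T₁ · T₂ / (T₁ − T₂)|.
T_syn = |4.06808e+06 · 32.2228 / (4.06808e+06 − 32.2228)| s ≈ 32.22 s = 1.021e-06 years.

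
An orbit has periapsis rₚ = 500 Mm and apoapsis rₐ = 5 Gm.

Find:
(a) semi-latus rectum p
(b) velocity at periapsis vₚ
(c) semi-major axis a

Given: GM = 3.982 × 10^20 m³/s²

Convert to SI: rₚ = 500 Mm = 5e+08 m; rₐ = 5 Gm = 5e+09 m.
(a) From a = (rₚ + rₐ)/2 = 2.75e+09 m and e = (rₐ − rₚ)/(rₐ + rₚ) = 0.818182, p = a(1 − e²) = 2.75e+09 · (1 − (0.818182)²) ≈ 9.091e+08 m
(b) With a = (rₚ + rₐ)/2 = 2.75e+09 m, vₚ = √(GM (2/rₚ − 1/a)) = √(3.982e+20 · (2/5e+08 − 1/2.75e+09)) m/s ≈ 1.203e+06 m/s
(c) a = (rₚ + rₐ)/2 = (5e+08 + 5e+09)/2 ≈ 2.75e+09 m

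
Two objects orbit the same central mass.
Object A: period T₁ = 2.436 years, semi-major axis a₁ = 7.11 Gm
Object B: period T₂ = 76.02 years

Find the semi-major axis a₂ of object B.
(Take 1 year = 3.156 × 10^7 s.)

Convert to SI: T₁ = 2.436 years = 7.68802e+07 s; a₁ = 7.11 Gm = 7.11e+09 m; T₂ = 76.02 years = 2.39919e+09 s.
Kepler's third law: (T₁/T₂)² = (a₁/a₂)³ ⇒ a₂ = a₁ · (T₂/T₁)^(2/3).
T₂/T₁ = 2.39919e+09 / 7.68802e+07 = 31.2069.
a₂ = 7.11e+09 · (31.2069)^(2/3) m ≈ 7.048e+10 m = 70.48 Gm.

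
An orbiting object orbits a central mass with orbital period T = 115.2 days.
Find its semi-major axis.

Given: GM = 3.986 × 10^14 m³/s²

Convert to SI: T = 115.2 days = 9.95328e+06 s.
Invert Kepler's third law: a = (GM · T² / (4π²))^(1/3).
Substituting T = 9.95328e+06 s and GM = 3.986e+14 m³/s²:
a = (3.986e+14 · (9.95328e+06)² / (4π²))^(1/3) m
a ≈ 1e+09 m = 1 Gm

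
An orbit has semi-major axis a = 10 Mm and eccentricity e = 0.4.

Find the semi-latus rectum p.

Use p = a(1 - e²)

Convert to SI: a = 10 Mm = 1e+07 m.
p = a (1 − e²).
p = 1e+07 · (1 − (0.4)²) = 1e+07 · 0.84 ≈ 8.4e+06 m = 8.4 Mm.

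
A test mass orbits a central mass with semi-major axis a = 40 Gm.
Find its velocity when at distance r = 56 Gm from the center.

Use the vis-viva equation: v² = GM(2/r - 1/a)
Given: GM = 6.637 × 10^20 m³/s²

Convert to SI: a = 40 Gm = 4e+10 m; r = 56 Gm = 5.6e+10 m.
Vis-viva: v = √(GM · (2/r − 1/a)).
2/r − 1/a = 2/5.6e+10 − 1/4e+10 = 1.07143e-11 m⁻¹.
v = √(6.637e+20 · 1.07143e-11) m/s ≈ 8.433e+04 m/s = 84.33 km/s.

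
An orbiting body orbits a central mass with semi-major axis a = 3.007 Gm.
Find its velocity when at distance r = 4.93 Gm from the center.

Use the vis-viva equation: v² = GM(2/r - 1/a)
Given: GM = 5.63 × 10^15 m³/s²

Convert to SI: a = 3.007 Gm = 3.007e+09 m; r = 4.93 Gm = 4.93e+09 m.
Vis-viva: v = √(GM · (2/r − 1/a)).
2/r − 1/a = 2/4.93e+09 − 1/3.007e+09 = 7.31221e-11 m⁻¹.
v = √(5.63e+15 · 7.31221e-11) m/s ≈ 641.6 m/s = 641.6 m/s.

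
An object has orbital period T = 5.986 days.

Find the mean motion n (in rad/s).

Convert to SI: T = 5.986 days = 517190 s.
n = 2π / T.
n = 2π / 517190 s ≈ 1.215e-05 rad/s.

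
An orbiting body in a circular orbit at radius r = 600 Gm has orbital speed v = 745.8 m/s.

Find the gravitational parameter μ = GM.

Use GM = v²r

Convert to SI: r = 600 Gm = 6e+11 m.
For a circular orbit v² = GM/r, so GM = v² · r.
GM = (745.8)² · 6e+11 m³/s² ≈ 3.337e+17 m³/s² = 3.337 × 10^17 m³/s².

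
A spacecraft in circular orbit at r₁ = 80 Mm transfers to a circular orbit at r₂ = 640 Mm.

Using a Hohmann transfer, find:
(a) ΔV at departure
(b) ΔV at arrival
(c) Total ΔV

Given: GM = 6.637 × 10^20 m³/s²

Convert to SI: r₁ = 80 Mm = 8e+07 m; r₂ = 640 Mm = 6.4e+08 m.
Transfer semi-major axis: a_t = (r₁ + r₂)/2 = (8e+07 + 6.4e+08)/2 = 3.6e+08 m.
Circular speeds: v₁ = √(GM/r₁) = 2.88032e+06 m/s, v₂ = √(GM/r₂) = 1.01835e+06 m/s.
Transfer speeds (vis-viva v² = GM(2/r − 1/a_t)): v₁ᵗ = 3.84043e+06 m/s, v₂ᵗ = 480054 m/s.
(a) ΔV₁ = |v₁ᵗ − v₁| ≈ 9.601e+05 m/s = 960.1 km/s.
(b) ΔV₂ = |v₂ − v₂ᵗ| ≈ 5.383e+05 m/s = 538.3 km/s.
(c) ΔV_total = ΔV₁ + ΔV₂ ≈ 1.498e+06 m/s = 1498 km/s.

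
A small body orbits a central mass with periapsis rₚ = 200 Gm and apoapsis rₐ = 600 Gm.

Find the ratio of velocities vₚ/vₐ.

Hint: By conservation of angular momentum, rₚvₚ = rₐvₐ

Convert to SI: rₚ = 200 Gm = 2e+11 m; rₐ = 600 Gm = 6e+11 m.
Conservation of angular momentum gives rₚvₚ = rₐvₐ, so vₚ/vₐ = rₐ/rₚ.
vₚ/vₐ = 6e+11 / 2e+11 ≈ 3.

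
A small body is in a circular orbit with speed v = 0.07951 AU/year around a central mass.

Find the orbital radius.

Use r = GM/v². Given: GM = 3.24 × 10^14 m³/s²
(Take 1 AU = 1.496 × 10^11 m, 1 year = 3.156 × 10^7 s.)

Convert to SI: v = 0.07951 AU/year = 376.892 m/s.
For a circular orbit, v² = GM / r, so r = GM / v².
r = 3.24e+14 / (376.892)² m ≈ 2.281e+09 m = 0.01525 AU.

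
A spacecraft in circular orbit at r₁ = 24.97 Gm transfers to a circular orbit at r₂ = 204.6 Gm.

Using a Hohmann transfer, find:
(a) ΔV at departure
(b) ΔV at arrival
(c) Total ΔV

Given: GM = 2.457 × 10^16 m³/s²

Convert to SI: r₁ = 24.97 Gm = 2.497e+10 m; r₂ = 204.6 Gm = 2.046e+11 m.
Transfer semi-major axis: a_t = (r₁ + r₂)/2 = (2.497e+10 + 2.046e+11)/2 = 1.14785e+11 m.
Circular speeds: v₁ = √(GM/r₁) = 991.958 m/s, v₂ = √(GM/r₂) = 346.537 m/s.
Transfer speeds (vis-viva v² = GM(2/r − 1/a_t)): v₁ᵗ = 1324.35 m/s, v₂ᵗ = 161.628 m/s.
(a) ΔV₁ = |v₁ᵗ − v₁| ≈ 332.4 m/s = 332.4 m/s.
(b) ΔV₂ = |v₂ − v₂ᵗ| ≈ 184.9 m/s = 184.9 m/s.
(c) ΔV_total = ΔV₁ + ΔV₂ ≈ 517.3 m/s = 517.3 m/s.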